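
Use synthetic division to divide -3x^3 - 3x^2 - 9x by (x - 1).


Synthetic division with c = 1. Coefficients: -3, -3, -9, 0
Bring down -3.
  -3 * 1 = -3; -3 - 3 = -6
  -6 * 1 = -6; -6 - 9 = -15
  -15 * 1 = -15; -15 + 0 = -15
Quotient: -3x^2 - 6x - 15, Remainder: -15


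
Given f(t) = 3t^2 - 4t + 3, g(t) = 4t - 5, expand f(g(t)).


Substitute g(t) into f:
f(g(t)) = 3*(4t - 5)^2 + (-4)*(4t - 5) + 3
(4t - 5)^2 = 16t^2 - 40t + 25
Expand and combine: 48t^2 - 136t + 98


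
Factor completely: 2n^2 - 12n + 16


Roots satisfy r1 + r2 = -b/a = 6 and r1*r2 = c/a = 8.
So r1 = 4, r2 = 2.
2n^2 - 12n + 16 = 2(n - r1)(n - r2) = 2(n - 4)(n - 2)


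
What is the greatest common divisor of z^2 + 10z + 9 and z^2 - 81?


Factor each:
  z^2 + 10z + 9 = (z + 9)(z + 1)
  z^2 - 81 = (z + 9)(z - 9)
Common monic factor: z + 9


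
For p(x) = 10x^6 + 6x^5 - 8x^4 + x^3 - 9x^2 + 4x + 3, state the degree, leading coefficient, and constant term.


Highest power of x is 6, with coefficient 10. Constant term is 3.
Degree = 6, leading coefficient = 10, constant term = 3


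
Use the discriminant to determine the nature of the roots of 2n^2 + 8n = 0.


D = b^2 - 4ac = (8)^2 - 4(2)(0) = 64 = 64
Since D > 0: two distinct rational roots


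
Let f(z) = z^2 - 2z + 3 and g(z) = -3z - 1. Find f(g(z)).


Substitute g(z) into f:
f(g(z)) = 1*(-3z - 1)^2 + (-2)*(-3z - 1) + 3
(-3z - 1)^2 = 9z^2 + 6z + 1
Expand and combine: 9z^2 + 12z + 6


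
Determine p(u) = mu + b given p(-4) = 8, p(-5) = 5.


p(u) = mu + b. Using p(-4)=8, p(-5)=5:
m = (8 - 5)/(-4 + 5) = 3/1 = 3
b = 8 - m*(-4) = 8 + 12 = 20
p(u) = 3u + 20


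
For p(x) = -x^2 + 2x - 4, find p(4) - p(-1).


p(4) = -12
p(-1) = -7
p(4) - p(-1) = -12 + 7 = -5


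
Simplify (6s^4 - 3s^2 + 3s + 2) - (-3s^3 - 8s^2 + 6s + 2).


Distribute the minus sign:
  (6s^4 - 3s^2 + 3s + 2)
- (-3s^3 - 8s^2 + 6s + 2)
Negate second polynomial: 3s^3 + 8s^2 - 6s - 2
Add: 6s^4 + 3s^3 + 5s^2 - 3s


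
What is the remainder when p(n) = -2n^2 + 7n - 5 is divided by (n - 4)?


By the Remainder Theorem, the remainder equals p(4):
  -2*(4)^2 = -32
  7*(4)^1 = 28
  constant: -5
Sum: -32 + 28 - 5 = -9


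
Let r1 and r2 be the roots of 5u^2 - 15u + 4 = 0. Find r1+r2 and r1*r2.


For au^2+bu+c=0: sum = -b/a, product = c/a.
a=5, b=-15, c=4
Sum = -(-15)/5 = 3
Product = (4)/5 = 4/5


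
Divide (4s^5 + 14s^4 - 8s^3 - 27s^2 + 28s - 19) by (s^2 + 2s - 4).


(4s^5 + 14s^4 - 8s^3 - 27s^2 + 28s - 19) / (s^2 + 2s - 4)
Step 1: 4s^3 * (s^2 + 2s - 4) = 4s^5 + 8s^4 - 16s^3; subtract.
Step 2: 6s^2 * (s^2 + 2s - 4) = 6s^4 + 12s^3 - 24s^2; subtract.
Step 3: -4s * (s^2 + 2s - 4) = -4s^3 - 8s^2 + 16s; subtract.
Step 4: 5 * (s^2 + 2s - 4) = 5s^2 + 10s - 20; subtract.
Quotient: 4s^3 + 6s^2 - 4s + 5, Remainder: 2s + 1


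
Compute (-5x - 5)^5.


Expand (-5x - 5)^5 by repeated multiplication:
  (-5x - 5)^2 = 25x^2 + 50x + 25
  (-5x - 5)^3 = -125x^3 - 375x^2 - 375x - 125
  (-5x - 5)^4 = 625x^4 + 2500x^3 + 3750x^2 + 2500x + 625
= -3125x^5 - 15625x^4 - 31250x^3 - 31250x^2 - 15625x - 3125


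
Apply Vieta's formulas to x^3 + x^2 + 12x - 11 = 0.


Monic cubic x^3+bx^2+cx+d=0: sum=-b, pairwise sum=c, product=-d.
b=1, c=12, d=-11
r1+r2+r3 = -1
r1r2+r1r3+r2r3 = 12
r1r2r3 = 11


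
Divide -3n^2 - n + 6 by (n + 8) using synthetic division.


Synthetic division with c = -8. Coefficients: -3, -1, 6
Bring down -3.
  -3 * -8 = 24; 24 - 1 = 23
  23 * -8 = -184; -184 + 6 = -178
Quotient: -3n + 23, Remainder: -178


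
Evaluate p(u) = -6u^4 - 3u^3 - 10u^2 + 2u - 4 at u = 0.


Using direct substitution:
  -6 * (0)^4 = 0
  -3 * (0)^3 = 0
  -10 * (0)^2 = 0
  2 * (0)^1 = 0
  constant: -4
Sum = 0 + 0 + 0 + 0 - 4 = -4


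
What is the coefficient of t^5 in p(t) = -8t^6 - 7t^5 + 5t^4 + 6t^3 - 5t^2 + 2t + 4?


Read off the coefficient of t^5: -7


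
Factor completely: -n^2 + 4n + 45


Roots satisfy r1 + r2 = -b/a = 4 and r1*r2 = c/a = -45.
So r1 = -5, r2 = 9.
-n^2 + 4n + 45 = -(n - r1)(n - r2) = -(n + 5)(n - 9)


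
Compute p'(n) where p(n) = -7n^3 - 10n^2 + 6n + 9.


Apply the power rule term by term:
  d/dn(-7n^3) = -21n^2
  d/dn(-10n^2) = -20n
  d/dn(6n) = 6
  d/dn(9) = 0
p'(n) = -21n^2 - 20n + 6


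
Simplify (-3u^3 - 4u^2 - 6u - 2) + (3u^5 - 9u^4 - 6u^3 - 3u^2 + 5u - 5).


Align terms by degree and add:
  -3u^3 - 4u^2 - 6u - 2
+ 3u^5 - 9u^4 - 6u^3 - 3u^2 + 5u - 5
= 3u^5 - 9u^4 - 9u^3 - 7u^2 - u - 7


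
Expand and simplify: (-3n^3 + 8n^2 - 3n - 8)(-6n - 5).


Distribute each term of the first polynomial:
  (-3n^3)(-6n - 5) = 18n^4 + 15n^3
  (8n^2)(-6n - 5) = -48n^3 - 40n^2
  (-3n)(-6n - 5) = 18n^2 + 15n
  (-8)(-6n - 5) = 48n + 40
Sum: 18n^4 - 33n^3 - 22n^2 + 63n + 40


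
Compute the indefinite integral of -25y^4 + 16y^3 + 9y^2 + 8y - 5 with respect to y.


Reverse power rule on each term:
  ∫ -25y^4 dy = -5y^5
  ∫ 16y^3 dy = 4y^4
  ∫ 9y^2 dy = 3y^3
  ∫ 8y dy = 4y^2
  ∫ -5 dy = -5y
F(y) = -5y^5 + 4y^4 + 3y^3 + 4y^2 - 5y + C


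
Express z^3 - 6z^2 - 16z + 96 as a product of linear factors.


Try integer roots (divisors of 96). z=4: p(4)=0.
Divide out (z - 4): quotient is z^2 - 2z - 24.
Factor the quadratic: (z - 6)(z + 4)
Result: (z - 4)(z - 6)(z + 4)


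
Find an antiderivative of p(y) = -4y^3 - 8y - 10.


Reverse power rule on each term:
  ∫ -4y^3 dy = -y^4
  ∫ -8y dy = -4y^2
  ∫ -10 dy = -10y
F(y) = -y^4 - 4y^2 - 10y + C


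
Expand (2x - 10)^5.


Expand (2x - 10)^5 by repeated multiplication:
  (2x - 10)^2 = 4x^2 - 40x + 100
  (2x - 10)^3 = 8x^3 - 120x^2 + 600x - 1000
  (2x - 10)^4 = 16x^4 - 320x^3 + 2400x^2 - 8000x + 10000
= 32x^5 - 800x^4 + 8000x^3 - 40000x^2 + 100000x - 100000


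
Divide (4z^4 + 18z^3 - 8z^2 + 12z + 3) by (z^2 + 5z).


(4z^4 + 18z^3 - 8z^2 + 12z + 3) / (z^2 + 5z)
Step 1: 4z^2 * (z^2 + 5z) = 4z^4 + 20z^3; subtract.
Step 2: -2z * (z^2 + 5z) = -2z^3 - 10z^2; subtract.
Step 3: 2 * (z^2 + 5z) = 2z^2 + 10z; subtract.
Quotient: 4z^2 - 2z + 2, Remainder: 2z + 3


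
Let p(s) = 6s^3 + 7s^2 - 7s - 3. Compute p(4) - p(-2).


p(4) = 465
p(-2) = -9
p(4) - p(-2) = 465 + 9 = 474


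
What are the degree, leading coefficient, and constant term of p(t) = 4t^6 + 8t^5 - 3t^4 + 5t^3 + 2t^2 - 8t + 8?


Highest power of t is 6, with coefficient 4. Constant term is 8.
Degree = 6, leading coefficient = 4, constant term = 8


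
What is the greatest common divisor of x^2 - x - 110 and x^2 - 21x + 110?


Factor each:
  x^2 - x - 110 = (x - 11)(x + 10)
  x^2 - 21x + 110 = (x - 11)(x - 10)
Common monic factor: x - 11


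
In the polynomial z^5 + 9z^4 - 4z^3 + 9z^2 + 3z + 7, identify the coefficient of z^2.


Read off the coefficient of z^2: 9


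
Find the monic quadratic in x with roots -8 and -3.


p(x) = (x + 8)(x + 3)
Expand: x^2 + 11x + 24


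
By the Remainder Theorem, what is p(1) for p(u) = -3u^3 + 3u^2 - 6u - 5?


By the Remainder Theorem, the remainder equals p(1):
  -3*(1)^3 = -3
  3*(1)^2 = 3
  -6*(1)^1 = -6
  constant: -5
Sum: -3 + 3 - 6 - 5 = -11


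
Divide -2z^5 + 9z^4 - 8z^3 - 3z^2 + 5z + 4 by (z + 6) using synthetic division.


Synthetic division with c = -6. Coefficients: -2, 9, -8, -3, 5, 4
Bring down -2.
  -2 * -6 = 12; 12 + 9 = 21
  21 * -6 = -126; -126 - 8 = -134
  -134 * -6 = 804; 804 - 3 = 801
  801 * -6 = -4806; -4806 + 5 = -4801
  -4801 * -6 = 28806; 28806 + 4 = 28810
Quotient: -2z^4 + 21z^3 - 134z^2 + 801z - 4801, Remainder: 28810


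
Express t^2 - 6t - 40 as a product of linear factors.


Roots satisfy r1 + r2 = -b/a = 6 and r1*r2 = c/a = -40.
So r1 = 10, r2 = -4.
t^2 - 6t - 40 = (t - r1)(t - r2) = (t - 10)(t + 4)


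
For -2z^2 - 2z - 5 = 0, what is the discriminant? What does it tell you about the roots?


D = b^2 - 4ac = (-2)^2 - 4(-2)(-5) = 4 - 40 = -36
Since D < 0: two complex conjugate roots (no real roots)


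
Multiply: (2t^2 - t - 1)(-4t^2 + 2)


Distribute each term of the first polynomial:
  (2t^2)(-4t^2 + 2) = -8t^4 + 4t^2
  (-t)(-4t^2 + 2) = 4t^3 - 2t
  (-1)(-4t^2 + 2) = 4t^2 - 2
Sum: -8t^4 + 4t^3 + 8t^2 - 2t - 2


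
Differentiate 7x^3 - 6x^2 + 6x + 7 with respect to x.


Apply the power rule term by term:
  d/dx(7x^3) = 21x^2
  d/dx(-6x^2) = -12x
  d/dx(6x) = 6
  d/dx(7) = 0
p'(x) = 21x^2 - 12x + 6


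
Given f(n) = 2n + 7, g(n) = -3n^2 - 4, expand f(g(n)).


Substitute g(n) into f:
f(g(n)) = 2*(-3n^2 - 4) + 7
Expand and combine: -6n^2 - 1


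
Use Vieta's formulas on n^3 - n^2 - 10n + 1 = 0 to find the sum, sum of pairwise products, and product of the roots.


Monic cubic n^3+bn^2+cn+d=0: sum=-b, pairwise sum=c, product=-d.
b=-1, c=-10, d=1
r1+r2+r3 = 1
r1r2+r1r3+r2r3 = -10
r1r2r3 = -1


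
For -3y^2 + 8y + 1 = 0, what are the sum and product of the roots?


For ay^2+by+c=0: sum = -b/a, product = c/a.
a=-3, b=8, c=1
Sum = -(8)/-3 = 8/3
Product = (1)/-3 = -1/3


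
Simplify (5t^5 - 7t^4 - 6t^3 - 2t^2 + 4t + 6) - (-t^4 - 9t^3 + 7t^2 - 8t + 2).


Distribute the minus sign:
  (5t^5 - 7t^4 - 6t^3 - 2t^2 + 4t + 6)
- (-t^4 - 9t^3 + 7t^2 - 8t + 2)
Negate second polynomial: t^4 + 9t^3 - 7t^2 + 8t - 2
Add: 5t^5 - 6t^4 + 3t^3 - 9t^2 + 12t + 4


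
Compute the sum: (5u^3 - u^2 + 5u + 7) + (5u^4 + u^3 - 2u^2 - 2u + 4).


Align terms by degree and add:
  5u^3 - u^2 + 5u + 7
+ 5u^4 + u^3 - 2u^2 - 2u + 4
= 5u^4 + 6u^3 - 3u^2 + 3u + 11


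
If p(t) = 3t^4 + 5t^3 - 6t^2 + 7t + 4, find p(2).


Using direct substitution:
  3 * (2)^4 = 48
  5 * (2)^3 = 40
  -6 * (2)^2 = -24
  7 * (2)^1 = 14
  constant: 4
Sum = 48 + 40 - 24 + 14 + 4 = 82


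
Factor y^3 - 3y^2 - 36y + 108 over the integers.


Try integer roots (divisors of 108). y=-6: p(-6)=0.
Divide out (y + 6): quotient is y^2 - 9y + 18.
Factor the quadratic: (y - 3)(y - 6)
Result: (y + 6)(y - 3)(y - 6)


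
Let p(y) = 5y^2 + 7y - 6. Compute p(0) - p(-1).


p(0) = -6
p(-1) = -8
p(0) - p(-1) = -6 + 8 = 2


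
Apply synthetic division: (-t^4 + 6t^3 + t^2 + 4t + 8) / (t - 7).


Synthetic division with c = 7. Coefficients: -1, 6, 1, 4, 8
Bring down -1.
  -1 * 7 = -7; -7 + 6 = -1
  -1 * 7 = -7; -7 + 1 = -6
  -6 * 7 = -42; -42 + 4 = -38
  -38 * 7 = -266; -266 + 8 = -258
Quotient: -t^3 - t^2 - 6t - 38, Remainder: -258


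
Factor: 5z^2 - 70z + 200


Roots satisfy r1 + r2 = -b/a = 14 and r1*r2 = c/a = 40.
So r1 = 4, r2 = 10.
5z^2 - 70z + 200 = 5(z - r1)(z - r2) = 5(z - 4)(z - 10)


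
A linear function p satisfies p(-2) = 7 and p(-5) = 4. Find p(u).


p(u) = mu + b. Using p(-2)=7, p(-5)=4:
m = (7 - 4)/(-2 + 5) = 3/3 = 1
b = 7 - m*(-2) = 7 + 2 = 9
p(u) = u + 9


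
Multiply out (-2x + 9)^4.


Expand (-2x + 9)^4 by repeated multiplication:
  (-2x + 9)^2 = 4x^2 - 36x + 81
  (-2x + 9)^3 = -8x^3 + 108x^2 - 486x + 729
= 16x^4 - 288x^3 + 1944x^2 - 5832x + 6561


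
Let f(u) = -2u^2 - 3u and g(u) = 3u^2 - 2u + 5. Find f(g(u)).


Substitute g(u) into f:
f(g(u)) = -2*(3u^2 - 2u + 5)^2 + (-3)*(3u^2 - 2u + 5)
(3u^2 - 2u + 5)^2 = 9u^4 - 12u^3 + 34u^2 - 20u + 25
Expand and combine: -18u^4 + 24u^3 - 77u^2 + 46u - 65


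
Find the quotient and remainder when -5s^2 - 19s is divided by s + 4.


(-5s^2 - 19s) / (s + 4)
Step 1: -5s * (s + 4) = -5s^2 - 20s; subtract.
Step 2: 1 * (s + 4) = s + 4; subtract.
Quotient: -5s + 1, Remainder: -4


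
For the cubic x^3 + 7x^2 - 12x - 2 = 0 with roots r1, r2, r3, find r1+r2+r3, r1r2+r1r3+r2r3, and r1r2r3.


Monic cubic x^3+bx^2+cx+d=0: sum=-b, pairwise sum=c, product=-d.
b=7, c=-12, d=-2
r1+r2+r3 = -7
r1r2+r1r3+r2r3 = -12
r1r2r3 = 2


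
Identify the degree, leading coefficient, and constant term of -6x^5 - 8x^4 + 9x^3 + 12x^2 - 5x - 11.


Highest power of x is 5, with coefficient -6. Constant term is -11.
Degree = 5, leading coefficient = -6, constant term = -11


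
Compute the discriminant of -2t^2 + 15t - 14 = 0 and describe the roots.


D = b^2 - 4ac = (15)^2 - 4(-2)(-14) = 225 - 112 = 113
Since D > 0: two distinct irrational roots


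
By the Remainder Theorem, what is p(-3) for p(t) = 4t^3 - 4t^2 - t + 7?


By the Remainder Theorem, the remainder equals p(-3):
  4*(-3)^3 = -108
  -4*(-3)^2 = -36
  -1*(-3)^1 = 3
  constant: 7
Sum: -108 - 36 + 3 + 7 = -134


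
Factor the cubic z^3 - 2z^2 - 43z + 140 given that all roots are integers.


Try integer roots (divisors of 140). z=4: p(4)=0.
Divide out (z - 4): quotient is z^2 + 2z - 35.
Factor the quadratic: (z - 5)(z + 7)
Result: (z - 4)(z - 5)(z + 7)


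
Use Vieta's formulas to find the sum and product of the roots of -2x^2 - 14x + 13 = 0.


For ax^2+bx+c=0: sum = -b/a, product = c/a.
a=-2, b=-14, c=13
Sum = -(-14)/-2 = -7
Product = (13)/-2 = -13/2


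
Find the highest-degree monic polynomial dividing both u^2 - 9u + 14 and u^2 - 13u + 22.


Factor each:
  u^2 - 9u + 14 = (u - 2)(u - 7)
  u^2 - 13u + 22 = (u - 2)(u - 11)
Common monic factor: u - 2


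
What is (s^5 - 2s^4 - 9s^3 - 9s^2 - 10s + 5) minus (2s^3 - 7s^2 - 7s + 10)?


Distribute the minus sign:
  (s^5 - 2s^4 - 9s^3 - 9s^2 - 10s + 5)
- (2s^3 - 7s^2 - 7s + 10)
Negate second polynomial: -2s^3 + 7s^2 + 7s - 10
Add: s^5 - 2s^4 - 11s^3 - 2s^2 - 3s - 5


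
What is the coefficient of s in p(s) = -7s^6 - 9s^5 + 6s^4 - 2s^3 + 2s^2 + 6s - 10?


Read off the coefficient of s: 6


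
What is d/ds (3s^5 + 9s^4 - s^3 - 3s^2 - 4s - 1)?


Apply the power rule term by term:
  d/ds(3s^5) = 15s^4
  d/ds(9s^4) = 36s^3
  d/ds(-s^3) = -3s^2
  d/ds(-3s^2) = -6s
  d/ds(-4s) = -4
  d/ds(-1) = 0
p'(s) = 15s^4 + 36s^3 - 3s^2 - 6s - 4


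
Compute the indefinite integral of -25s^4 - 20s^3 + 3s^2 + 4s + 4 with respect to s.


Reverse power rule on each term:
  ∫ -25s^4 ds = -5s^5
  ∫ -20s^3 ds = -5s^4
  ∫ 3s^2 ds = s^3
  ∫ 4s ds = 2s^2
  ∫ 4 ds = 4s
F(s) = -5s^5 - 5s^4 + s^3 + 2s^2 + 4s + C


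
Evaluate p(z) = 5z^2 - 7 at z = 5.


Using direct substitution:
  5 * (5)^2 = 125
  0 * (5)^1 = 0
  constant: -7
Sum = 125 + 0 - 7 = 118


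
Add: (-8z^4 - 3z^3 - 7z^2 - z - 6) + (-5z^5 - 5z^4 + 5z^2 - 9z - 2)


Align terms by degree and add:
  -8z^4 - 3z^3 - 7z^2 - z - 6
  -5z^5 - 5z^4 + 5z^2 - 9z - 2
= -5z^5 - 13z^4 - 3z^3 - 2z^2 - 10z - 8


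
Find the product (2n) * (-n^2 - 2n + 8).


Distribute each term of the first polynomial:
  (2n)(-n^2 - 2n + 8) = -2n^3 - 4n^2 + 16n
Sum: -2n^3 - 4n^2 + 16n


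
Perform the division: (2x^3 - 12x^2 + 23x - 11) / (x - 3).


(2x^3 - 12x^2 + 23x - 11) / (x - 3)
Step 1: 2x^2 * (x - 3) = 2x^3 - 6x^2; subtract.
Step 2: -6x * (x - 3) = -6x^2 + 18x; subtract.
Step 3: 5 * (x - 3) = 5x - 15; subtract.
Quotient: 2x^2 - 6x + 5, Remainder: 4


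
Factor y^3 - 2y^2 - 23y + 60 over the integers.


Try integer roots (divisors of 60). y=4: p(4)=0.
Divide out (y - 4): quotient is y^2 + 2y - 15.
Factor the quadratic: (y - 3)(y + 5)
Result: (y - 4)(y - 3)(y + 5)


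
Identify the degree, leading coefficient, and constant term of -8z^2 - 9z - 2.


Highest power of z is 2, with coefficient -8. Constant term is -2.
Degree = 2, leading coefficient = -8, constant term = -2


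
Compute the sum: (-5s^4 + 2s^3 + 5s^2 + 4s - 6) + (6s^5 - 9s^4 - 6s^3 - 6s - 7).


Align terms by degree and add:
  -5s^4 + 2s^3 + 5s^2 + 4s - 6
+ 6s^5 - 9s^4 - 6s^3 - 6s - 7
= 6s^5 - 14s^4 - 4s^3 + 5s^2 - 2s - 13


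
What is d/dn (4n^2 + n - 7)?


Apply the power rule term by term:
  d/dn(4n^2) = 8n
  d/dn(n) = 1
  d/dn(-7) = 0
p'(n) = 8n + 1


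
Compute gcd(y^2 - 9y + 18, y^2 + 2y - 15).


Factor each:
  y^2 - 9y + 18 = (y - 3)(y - 6)
  y^2 + 2y - 15 = (y - 3)(y + 5)
Common monic factor: y - 3


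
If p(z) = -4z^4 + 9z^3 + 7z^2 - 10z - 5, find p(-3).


Using direct substitution:
  -4 * (-3)^4 = -324
  9 * (-3)^3 = -243
  7 * (-3)^2 = 63
  -10 * (-3)^1 = 30
  constant: -5
Sum = -324 - 243 + 63 + 30 - 5 = -479


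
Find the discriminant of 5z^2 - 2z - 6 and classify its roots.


D = b^2 - 4ac = (-2)^2 - 4(5)(-6) = 4 + 120 = 124
Since D > 0: two distinct irrational roots


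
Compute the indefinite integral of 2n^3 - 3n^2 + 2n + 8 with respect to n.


Reverse power rule on each term:
  ∫ 2n^3 dn = (1/2)n^4
  ∫ -3n^2 dn = -n^3
  ∫ 2n dn = n^2
  ∫ 8 dn = 8n
F(n) = (1/2)n^4 - n^3 + n^2 + 8n + C


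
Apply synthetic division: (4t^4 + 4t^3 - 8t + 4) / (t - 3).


Synthetic division with c = 3. Coefficients: 4, 4, 0, -8, 4
Bring down 4.
  4 * 3 = 12; 12 + 4 = 16
  16 * 3 = 48; 48 + 0 = 48
  48 * 3 = 144; 144 - 8 = 136
  136 * 3 = 408; 408 + 4 = 412
Quotient: 4t^3 + 16t^2 + 48t + 136, Remainder: 412


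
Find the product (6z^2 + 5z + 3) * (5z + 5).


Distribute each term of the first polynomial:
  (6z^2)(5z + 5) = 30z^3 + 30z^2
  (5z)(5z + 5) = 25z^2 + 25z
  (3)(5z + 5) = 15z + 15
Sum: 30z^3 + 55z^2 + 40z + 15


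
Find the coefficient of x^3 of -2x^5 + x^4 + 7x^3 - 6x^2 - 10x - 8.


Read off the coefficient of x^3: 7


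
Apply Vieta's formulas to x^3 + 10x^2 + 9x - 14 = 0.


Monic cubic x^3+bx^2+cx+d=0: sum=-b, pairwise sum=c, product=-d.
b=10, c=9, d=-14
r1+r2+r3 = -10
r1r2+r1r3+r2r3 = 9
r1r2r3 = 14


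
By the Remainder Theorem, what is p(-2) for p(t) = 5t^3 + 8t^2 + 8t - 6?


By the Remainder Theorem, the remainder equals p(-2):
  5*(-2)^3 = -40
  8*(-2)^2 = 32
  8*(-2)^1 = -16
  constant: -6
Sum: -40 + 32 - 16 - 6 = -30


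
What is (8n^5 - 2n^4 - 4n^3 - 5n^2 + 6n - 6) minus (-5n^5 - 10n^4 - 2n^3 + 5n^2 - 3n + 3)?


Distribute the minus sign:
  (8n^5 - 2n^4 - 4n^3 - 5n^2 + 6n - 6)
- (-5n^5 - 10n^4 - 2n^3 + 5n^2 - 3n + 3)
Negate second polynomial: 5n^5 + 10n^4 + 2n^3 - 5n^2 + 3n - 3
Add: 13n^5 + 8n^4 - 2n^3 - 10n^2 + 9n - 9


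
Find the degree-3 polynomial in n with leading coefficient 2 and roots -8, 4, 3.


p(n) = 2(n + 8)(n - 4)(n - 3)
Expand: 2n^3 + 2n^2 - 88n + 192


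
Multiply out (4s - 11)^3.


Expand (4s - 11)^3 by repeated multiplication:
  (4s - 11)^2 = 16s^2 - 88s + 121
= 64s^3 - 528s^2 + 1452s - 1331


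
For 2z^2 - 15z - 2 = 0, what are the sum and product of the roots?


For az^2+bz+c=0: sum = -b/a, product = c/a.
a=2, b=-15, c=-2
Sum = -(-15)/2 = 15/2
Product = (-2)/2 = -1


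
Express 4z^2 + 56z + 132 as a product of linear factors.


Roots satisfy r1 + r2 = -b/a = -14 and r1*r2 = c/a = 33.
So r1 = -11, r2 = -3.
4z^2 + 56z + 132 = 4(z - r1)(z - r2) = 4(z + 11)(z + 3)


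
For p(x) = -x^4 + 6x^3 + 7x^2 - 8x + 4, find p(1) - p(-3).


p(1) = 8
p(-3) = -152
p(1) - p(-3) = 8 + 152 = 160


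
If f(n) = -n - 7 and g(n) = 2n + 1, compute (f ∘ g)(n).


Substitute g(n) into f:
f(g(n)) = -1*(2n + 1) + (-7)
Expand and combine: -2n - 8


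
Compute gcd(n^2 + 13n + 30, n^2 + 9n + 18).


Factor each:
  n^2 + 13n + 30 = (n + 3)(n + 10)
  n^2 + 9n + 18 = (n + 3)(n + 6)
Common monic factor: n + 3


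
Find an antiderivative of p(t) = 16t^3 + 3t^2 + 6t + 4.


Reverse power rule on each term:
  ∫ 16t^3 dt = 4t^4
  ∫ 3t^2 dt = t^3
  ∫ 6t dt = 3t^2
  ∫ 4 dt = 4t
F(t) = 4t^4 + t^3 + 3t^2 + 4t + C


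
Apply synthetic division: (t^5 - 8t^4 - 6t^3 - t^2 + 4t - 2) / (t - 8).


Synthetic division with c = 8. Coefficients: 1, -8, -6, -1, 4, -2
Bring down 1.
  1 * 8 = 8; 8 - 8 = 0
  0 * 8 = 0; 0 - 6 = -6
  -6 * 8 = -48; -48 - 1 = -49
  -49 * 8 = -392; -392 + 4 = -388
  -388 * 8 = -3104; -3104 - 2 = -3106
Quotient: t^4 - 6t^2 - 49t - 388, Remainder: -3106


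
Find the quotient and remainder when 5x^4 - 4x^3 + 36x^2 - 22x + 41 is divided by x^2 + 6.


(5x^4 - 4x^3 + 36x^2 - 22x + 41) / (x^2 + 6)
Step 1: 5x^2 * (x^2 + 6) = 5x^4 + 30x^2; subtract.
Step 2: -4x * (x^2 + 6) = -4x^3 - 24x; subtract.
Step 3: 6 * (x^2 + 6) = 6x^2 + 36; subtract.
Quotient: 5x^2 - 4x + 6, Remainder: 2x + 5


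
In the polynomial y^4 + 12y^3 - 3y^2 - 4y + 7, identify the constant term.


Read off the constant term: 7


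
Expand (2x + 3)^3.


Expand (2x + 3)^3 by repeated multiplication:
  (2x + 3)^2 = 4x^2 + 12x + 9
= 8x^3 + 36x^2 + 54x + 27


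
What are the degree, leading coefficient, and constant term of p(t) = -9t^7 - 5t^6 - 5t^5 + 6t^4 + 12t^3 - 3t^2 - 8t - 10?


Highest power of t is 7, with coefficient -9. Constant term is -10.
Degree = 7, leading coefficient = -9, constant term = -10


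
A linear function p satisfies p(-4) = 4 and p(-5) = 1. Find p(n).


p(n) = mn + b. Using p(-4)=4, p(-5)=1:
m = (4 - 1)/(-4 + 5) = 3/1 = 3
b = 4 - m*(-4) = 4 + 12 = 16
p(n) = 3n + 16


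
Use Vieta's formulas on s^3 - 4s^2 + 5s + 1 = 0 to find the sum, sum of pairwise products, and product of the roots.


Monic cubic s^3+bs^2+cs+d=0: sum=-b, pairwise sum=c, product=-d.
b=-4, c=5, d=1
r1+r2+r3 = 4
r1r2+r1r3+r2r3 = 5
r1r2r3 = -1


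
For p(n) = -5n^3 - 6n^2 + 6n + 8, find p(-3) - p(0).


p(-3) = 71
p(0) = 8
p(-3) - p(0) = 71 - 8 = 63


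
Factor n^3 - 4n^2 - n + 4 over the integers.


Try integer roots (divisors of 4). n=-1: p(-1)=0.
Divide out (n + 1): quotient is n^2 - 5n + 4.
Factor the quadratic: (n - 4)(n - 1)
Result: (n + 1)(n - 4)(n - 1)


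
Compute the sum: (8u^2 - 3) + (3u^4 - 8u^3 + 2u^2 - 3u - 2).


Align terms by degree and add:
  8u^2 - 3
+ 3u^4 - 8u^3 + 2u^2 - 3u - 2
= 3u^4 - 8u^3 + 10u^2 - 3u - 5


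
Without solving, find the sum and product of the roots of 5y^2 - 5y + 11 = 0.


For ay^2+by+c=0: sum = -b/a, product = c/a.
a=5, b=-5, c=11
Sum = -(-5)/5 = 1
Product = (11)/5 = 11/5


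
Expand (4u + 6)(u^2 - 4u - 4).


Distribute each term of the first polynomial:
  (4u)(u^2 - 4u - 4) = 4u^3 - 16u^2 - 16u
  (6)(u^2 - 4u - 4) = 6u^2 - 24u - 24
Sum: 4u^3 - 10u^2 - 40u - 24


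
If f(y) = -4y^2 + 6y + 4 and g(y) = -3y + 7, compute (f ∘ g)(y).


Substitute g(y) into f:
f(g(y)) = -4*(-3y + 7)^2 + 6*(-3y + 7) + 4
(-3y + 7)^2 = 9y^2 - 42y + 49
Expand and combine: -36y^2 + 150y - 150


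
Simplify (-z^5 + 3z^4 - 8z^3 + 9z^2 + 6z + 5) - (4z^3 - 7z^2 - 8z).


Distribute the minus sign:
  (-z^5 + 3z^4 - 8z^3 + 9z^2 + 6z + 5)
- (4z^3 - 7z^2 - 8z)
Negate second polynomial: -4z^3 + 7z^2 + 8z
Add: -z^5 + 3z^4 - 12z^3 + 16z^2 + 14z + 5


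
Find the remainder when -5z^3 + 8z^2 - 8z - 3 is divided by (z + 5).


By the Remainder Theorem, the remainder equals p(-5):
  -5*(-5)^3 = 625
  8*(-5)^2 = 200
  -8*(-5)^1 = 40
  constant: -3
Sum: 625 + 200 + 40 - 3 = 862


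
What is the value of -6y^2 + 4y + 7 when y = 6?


Using direct substitution:
  -6 * (6)^2 = -216
  4 * (6)^1 = 24
  constant: 7
Sum = -216 + 24 + 7 = -185


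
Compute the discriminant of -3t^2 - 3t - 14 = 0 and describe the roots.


D = b^2 - 4ac = (-3)^2 - 4(-3)(-14) = 9 - 168 = -159
Since D < 0: two complex conjugate roots (no real roots)


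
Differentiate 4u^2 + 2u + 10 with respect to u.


Apply the power rule term by term:
  d/du(4u^2) = 8u
  d/du(2u) = 2
  d/du(10) = 0
p'(u) = 8u + 2


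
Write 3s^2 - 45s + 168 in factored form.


Roots satisfy r1 + r2 = -b/a = 15 and r1*r2 = c/a = 56.
So r1 = 7, r2 = 8.
3s^2 - 45s + 168 = 3(s - r1)(s - r2) = 3(s - 7)(s - 8)


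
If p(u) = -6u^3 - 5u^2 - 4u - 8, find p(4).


Using direct substitution:
  -6 * (4)^3 = -384
  -5 * (4)^2 = -80
  -4 * (4)^1 = -16
  constant: -8
Sum = -384 - 80 - 16 - 8 = -488


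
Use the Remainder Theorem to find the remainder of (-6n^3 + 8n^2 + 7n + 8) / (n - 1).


By the Remainder Theorem, the remainder equals p(1):
  -6*(1)^3 = -6
  8*(1)^2 = 8
  7*(1)^1 = 7
  constant: 8
Sum: -6 + 8 + 7 + 8 = 17


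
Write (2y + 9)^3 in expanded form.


Expand (2y + 9)^3 by repeated multiplication:
  (2y + 9)^2 = 4y^2 + 36y + 81
= 8y^3 + 108y^2 + 486y + 729


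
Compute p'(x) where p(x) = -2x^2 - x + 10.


Apply the power rule term by term:
  d/dx(-2x^2) = -4x
  d/dx(-x) = -1
  d/dx(10) = 0
p'(x) = -4x - 1


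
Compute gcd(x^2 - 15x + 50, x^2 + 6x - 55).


Factor each:
  x^2 - 15x + 50 = (x - 5)(x - 10)
  x^2 + 6x - 55 = (x - 5)(x + 11)
Common monic factor: x - 5


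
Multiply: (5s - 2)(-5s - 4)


Distribute each term of the first polynomial:
  (5s)(-5s - 4) = -25s^2 - 20s
  (-2)(-5s - 4) = 10s + 8
Sum: -25s^2 - 10s + 8


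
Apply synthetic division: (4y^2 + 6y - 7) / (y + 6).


Synthetic division with c = -6. Coefficients: 4, 6, -7
Bring down 4.
  4 * -6 = -24; -24 + 6 = -18
  -18 * -6 = 108; 108 - 7 = 101
Quotient: 4y - 18, Remainder: 101


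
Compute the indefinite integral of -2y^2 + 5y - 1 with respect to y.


Reverse power rule on each term:
  ∫ -2y^2 dy = -(2/3)y^3
  ∫ 5y dy = (5/2)y^2
  ∫ -1 dy = -y
F(y) = -(2/3)y^3 + (5/2)y^2 - y + C


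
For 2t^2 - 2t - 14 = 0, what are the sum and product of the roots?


For at^2+bt+c=0: sum = -b/a, product = c/a.
a=2, b=-2, c=-14
Sum = -(-2)/2 = 1
Product = (-14)/2 = -7


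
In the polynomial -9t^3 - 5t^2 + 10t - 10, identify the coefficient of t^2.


Read off the coefficient of t^2: -5


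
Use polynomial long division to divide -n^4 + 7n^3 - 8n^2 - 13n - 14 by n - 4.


(-n^4 + 7n^3 - 8n^2 - 13n - 14) / (n - 4)
Step 1: -n^3 * (n - 4) = -n^4 + 4n^3; subtract.
Step 2: 3n^2 * (n - 4) = 3n^3 - 12n^2; subtract.
Step 3: 4n * (n - 4) = 4n^2 - 16n; subtract.
Step 4: 3 * (n - 4) = 3n - 12; subtract.
Quotient: -n^3 + 3n^2 + 4n + 3, Remainder: -2


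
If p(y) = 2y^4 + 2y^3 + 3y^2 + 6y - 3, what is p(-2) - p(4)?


p(-2) = 13
p(4) = 709
p(-2) - p(4) = 13 - 709 = -696


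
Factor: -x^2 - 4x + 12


Roots satisfy r1 + r2 = -b/a = -4 and r1*r2 = c/a = -12.
So r1 = 2, r2 = -6.
-x^2 - 4x + 12 = -(x - r1)(x - r2) = -(x - 2)(x + 6)


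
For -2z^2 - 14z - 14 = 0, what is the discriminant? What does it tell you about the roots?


D = b^2 - 4ac = (-14)^2 - 4(-2)(-14) = 196 - 112 = 84
Since D > 0: two distinct irrational roots


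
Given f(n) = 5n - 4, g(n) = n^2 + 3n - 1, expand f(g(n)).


Substitute g(n) into f:
f(g(n)) = 5*(n^2 + 3n - 1) + (-4)
Expand and combine: 5n^2 + 15n - 9


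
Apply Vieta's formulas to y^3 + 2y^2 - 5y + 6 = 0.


Monic cubic y^3+by^2+cy+d=0: sum=-b, pairwise sum=c, product=-d.
b=2, c=-5, d=6
r1+r2+r3 = -2
r1r2+r1r3+r2r3 = -5
r1r2r3 = -6


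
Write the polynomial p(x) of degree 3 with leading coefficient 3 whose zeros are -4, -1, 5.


p(x) = 3(x + 4)(x + 1)(x - 5)
Expand: 3x^3 - 63x - 60


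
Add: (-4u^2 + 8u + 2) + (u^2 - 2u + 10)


Align terms by degree and add:
  -4u^2 + 8u + 2
+ u^2 - 2u + 10
= -3u^2 + 6u + 12


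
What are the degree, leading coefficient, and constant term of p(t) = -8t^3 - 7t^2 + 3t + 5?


Highest power of t is 3, with coefficient -8. Constant term is 5.
Degree = 3, leading coefficient = -8, constant term = 5


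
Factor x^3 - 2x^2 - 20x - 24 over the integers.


Try integer roots (divisors of -24). x=-2: p(-2)=0.
Divide out (x + 2): quotient is x^2 - 4x - 12.
Factor the quadratic: (x - 6)(x + 2)
Result: (x + 2)(x - 6)(x + 2)


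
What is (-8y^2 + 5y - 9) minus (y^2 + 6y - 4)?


Distribute the minus sign:
  (-8y^2 + 5y - 9)
- (y^2 + 6y - 4)
Negate second polynomial: -y^2 - 6y + 4
Add: -9y^2 - y - 5


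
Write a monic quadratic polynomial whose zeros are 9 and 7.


p(s) = (s - 9)(s - 7)
Expand: s^2 - 16s + 63


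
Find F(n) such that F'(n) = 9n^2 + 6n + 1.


Reverse power rule on each term:
  ∫ 9n^2 dn = 3n^3
  ∫ 6n dn = 3n^2
  ∫ 1 dn = n
F(n) = 3n^3 + 3n^2 + n + C


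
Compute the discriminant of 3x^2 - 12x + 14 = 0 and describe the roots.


D = b^2 - 4ac = (-12)^2 - 4(3)(14) = 144 - 168 = -24
Since D < 0: two complex conjugate roots (no real roots)


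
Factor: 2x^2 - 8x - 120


Roots satisfy r1 + r2 = -b/a = 4 and r1*r2 = c/a = -60.
So r1 = -6, r2 = 10.
2x^2 - 8x - 120 = 2(x - r1)(x - r2) = 2(x + 6)(x - 10)


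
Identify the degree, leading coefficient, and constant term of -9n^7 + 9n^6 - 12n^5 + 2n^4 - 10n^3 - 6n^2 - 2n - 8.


Highest power of n is 7, with coefficient -9. Constant term is -8.
Degree = 7, leading coefficient = -9, constant term = -8


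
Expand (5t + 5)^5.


Expand (5t + 5)^5 by repeated multiplication:
  (5t + 5)^2 = 25t^2 + 50t + 25
  (5t + 5)^3 = 125t^3 + 375t^2 + 375t + 125
  (5t + 5)^4 = 625t^4 + 2500t^3 + 3750t^2 + 2500t + 625
= 3125t^5 + 15625t^4 + 31250t^3 + 31250t^2 + 15625t + 3125


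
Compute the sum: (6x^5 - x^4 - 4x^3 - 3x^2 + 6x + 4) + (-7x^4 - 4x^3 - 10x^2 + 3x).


Align terms by degree and add:
  6x^5 - x^4 - 4x^3 - 3x^2 + 6x + 4
  -7x^4 - 4x^3 - 10x^2 + 3x
= 6x^5 - 8x^4 - 8x^3 - 13x^2 + 9x + 4


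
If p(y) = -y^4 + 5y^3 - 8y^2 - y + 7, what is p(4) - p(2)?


p(4) = -61
p(2) = -3
p(4) - p(2) = -61 + 3 = -58


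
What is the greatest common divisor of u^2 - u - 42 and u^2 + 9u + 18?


Factor each:
  u^2 - u - 42 = (u + 6)(u - 7)
  u^2 + 9u + 18 = (u + 6)(u + 3)
Common monic factor: u + 6


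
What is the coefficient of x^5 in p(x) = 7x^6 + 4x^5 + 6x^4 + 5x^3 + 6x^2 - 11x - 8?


Read off the coefficient of x^5: 4


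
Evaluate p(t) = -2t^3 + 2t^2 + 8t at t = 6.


Using direct substitution:
  -2 * (6)^3 = -432
  2 * (6)^2 = 72
  8 * (6)^1 = 48
  constant: 0
Sum = -432 + 72 + 48 + 0 = -312


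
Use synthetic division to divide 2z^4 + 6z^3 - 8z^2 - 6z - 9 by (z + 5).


Synthetic division with c = -5. Coefficients: 2, 6, -8, -6, -9
Bring down 2.
  2 * -5 = -10; -10 + 6 = -4
  -4 * -5 = 20; 20 - 8 = 12
  12 * -5 = -60; -60 - 6 = -66
  -66 * -5 = 330; 330 - 9 = 321
Quotient: 2z^3 - 4z^2 + 12z - 66, Remainder: 321


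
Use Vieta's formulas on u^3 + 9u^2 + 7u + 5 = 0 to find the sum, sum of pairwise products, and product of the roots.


Monic cubic u^3+bu^2+cu+d=0: sum=-b, pairwise sum=c, product=-d.
b=9, c=7, d=5
r1+r2+r3 = -9
r1r2+r1r3+r2r3 = 7
r1r2r3 = -5


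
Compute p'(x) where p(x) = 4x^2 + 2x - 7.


Apply the power rule term by term:
  d/dx(4x^2) = 8x
  d/dx(2x) = 2
  d/dx(-7) = 0
p'(x) = 8x + 2


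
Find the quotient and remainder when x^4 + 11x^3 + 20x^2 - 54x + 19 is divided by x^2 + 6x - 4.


(x^4 + 11x^3 + 20x^2 - 54x + 19) / (x^2 + 6x - 4)
Step 1: x^2 * (x^2 + 6x - 4) = x^4 + 6x^3 - 4x^2; subtract.
Step 2: 5x * (x^2 + 6x - 4) = 5x^3 + 30x^2 - 20x; subtract.
Step 3: -6 * (x^2 + 6x - 4) = -6x^2 - 36x + 24; subtract.
Quotient: x^2 + 5x - 6, Remainder: 2x - 5


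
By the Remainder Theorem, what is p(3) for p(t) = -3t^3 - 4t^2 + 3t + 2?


By the Remainder Theorem, the remainder equals p(3):
  -3*(3)^3 = -81
  -4*(3)^2 = -36
  3*(3)^1 = 9
  constant: 2
Sum: -81 - 36 + 9 + 2 = -106


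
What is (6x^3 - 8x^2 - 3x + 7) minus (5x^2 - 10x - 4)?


Distribute the minus sign:
  (6x^3 - 8x^2 - 3x + 7)
- (5x^2 - 10x - 4)
Negate second polynomial: -5x^2 + 10x + 4
Add: 6x^3 - 13x^2 + 7x + 11


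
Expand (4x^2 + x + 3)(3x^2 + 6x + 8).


Distribute each term of the first polynomial:
  (4x^2)(3x^2 + 6x + 8) = 12x^4 + 24x^3 + 32x^2
  (x)(3x^2 + 6x + 8) = 3x^3 + 6x^2 + 8x
  (3)(3x^2 + 6x + 8) = 9x^2 + 18x + 24
Sum: 12x^4 + 27x^3 + 47x^2 + 26x + 24


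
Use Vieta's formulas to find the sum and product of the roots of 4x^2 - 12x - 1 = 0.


For ax^2+bx+c=0: sum = -b/a, product = c/a.
a=4, b=-12, c=-1
Sum = -(-12)/4 = 3
Product = (-1)/4 = -1/4


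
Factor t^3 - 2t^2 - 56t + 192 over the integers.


Try integer roots (divisors of 192). t=6: p(6)=0.
Divide out (t - 6): quotient is t^2 + 4t - 32.
Factor the quadratic: (t - 4)(t + 8)
Result: (t - 6)(t - 4)(t + 8)


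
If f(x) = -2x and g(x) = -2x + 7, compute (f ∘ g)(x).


Substitute g(x) into f:
f(g(x)) = -2*(-2x + 7)
Expand and combine: 4x - 14


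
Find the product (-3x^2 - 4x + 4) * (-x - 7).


Distribute each term of the first polynomial:
  (-3x^2)(-x - 7) = 3x^3 + 21x^2
  (-4x)(-x - 7) = 4x^2 + 28x
  (4)(-x - 7) = -4x - 28
Sum: 3x^3 + 25x^2 + 24x - 28


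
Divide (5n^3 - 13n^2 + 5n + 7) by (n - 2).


(5n^3 - 13n^2 + 5n + 7) / (n - 2)
Step 1: 5n^2 * (n - 2) = 5n^3 - 10n^2; subtract.
Step 2: -3n * (n - 2) = -3n^2 + 6n; subtract.
Step 3: -1 * (n - 2) = -n + 2; subtract.
Quotient: 5n^2 - 3n - 1, Remainder: 5


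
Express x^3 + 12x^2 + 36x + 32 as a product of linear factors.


Try integer roots (divisors of 32). x=-2: p(-2)=0.
Divide out (x + 2): quotient is x^2 + 10x + 16.
Factor the quadratic: (x + 2)(x + 8)
Result: (x + 2)(x + 2)(x + 8)


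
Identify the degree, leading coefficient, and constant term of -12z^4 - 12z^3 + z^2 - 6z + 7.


Highest power of z is 4, with coefficient -12. Constant term is 7.
Degree = 4, leading coefficient = -12, constant term = 7


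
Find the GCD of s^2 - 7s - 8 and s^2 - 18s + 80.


Factor each:
  s^2 - 7s - 8 = (s - 8)(s + 1)
  s^2 - 18s + 80 = (s - 8)(s - 10)
Common monic factor: s - 8


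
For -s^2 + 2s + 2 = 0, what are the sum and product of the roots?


For as^2+bs+c=0: sum = -b/a, product = c/a.
a=-1, b=2, c=2
Sum = -(2)/-1 = 2
Product = (2)/-1 = -2


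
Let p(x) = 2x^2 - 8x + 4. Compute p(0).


Using direct substitution:
  2 * (0)^2 = 0
  -8 * (0)^1 = 0
  constant: 4
Sum = 0 + 0 + 4 = 4


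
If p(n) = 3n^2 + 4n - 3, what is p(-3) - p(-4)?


p(-3) = 12
p(-4) = 29
p(-3) - p(-4) = 12 - 29 = -17


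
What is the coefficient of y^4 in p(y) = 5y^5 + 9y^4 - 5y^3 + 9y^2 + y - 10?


Read off the coefficient of y^4: 9


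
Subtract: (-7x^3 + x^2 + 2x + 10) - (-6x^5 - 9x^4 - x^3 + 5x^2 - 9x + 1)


Distribute the minus sign:
  (-7x^3 + x^2 + 2x + 10)
- (-6x^5 - 9x^4 - x^3 + 5x^2 - 9x + 1)
Negate second polynomial: 6x^5 + 9x^4 + x^3 - 5x^2 + 9x - 1
Add: 6x^5 + 9x^4 - 6x^3 - 4x^2 + 11x + 9


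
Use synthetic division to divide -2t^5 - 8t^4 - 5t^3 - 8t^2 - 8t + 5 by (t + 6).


Synthetic division with c = -6. Coefficients: -2, -8, -5, -8, -8, 5
Bring down -2.
  -2 * -6 = 12; 12 - 8 = 4
  4 * -6 = -24; -24 - 5 = -29
  -29 * -6 = 174; 174 - 8 = 166
  166 * -6 = -996; -996 - 8 = -1004
  -1004 * -6 = 6024; 6024 + 5 = 6029
Quotient: -2t^4 + 4t^3 - 29t^2 + 166t - 1004, Remainder: 6029


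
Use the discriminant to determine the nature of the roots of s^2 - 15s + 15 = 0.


D = b^2 - 4ac = (-15)^2 - 4(1)(15) = 225 - 60 = 165
Since D > 0: two distinct irrational roots


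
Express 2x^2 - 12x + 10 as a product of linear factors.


Roots satisfy r1 + r2 = -b/a = 6 and r1*r2 = c/a = 5.
So r1 = 1, r2 = 5.
2x^2 - 12x + 10 = 2(x - r1)(x - r2) = 2(x - 1)(x - 5)


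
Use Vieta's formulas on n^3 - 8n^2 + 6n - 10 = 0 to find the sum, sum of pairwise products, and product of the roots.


Monic cubic n^3+bn^2+cn+d=0: sum=-b, pairwise sum=c, product=-d.
b=-8, c=6, d=-10
r1+r2+r3 = 8
r1r2+r1r3+r2r3 = 6
r1r2r3 = 10


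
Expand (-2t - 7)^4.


Expand (-2t - 7)^4 by repeated multiplication:
  (-2t - 7)^2 = 4t^2 + 28t + 49
  (-2t - 7)^3 = -8t^3 - 84t^2 - 294t - 343
= 16t^4 + 224t^3 + 1176t^2 + 2744t + 2401


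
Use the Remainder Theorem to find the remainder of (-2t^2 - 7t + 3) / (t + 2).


By the Remainder Theorem, the remainder equals p(-2):
  -2*(-2)^2 = -8
  -7*(-2)^1 = 14
  constant: 3
Sum: -8 + 14 + 3 = 9


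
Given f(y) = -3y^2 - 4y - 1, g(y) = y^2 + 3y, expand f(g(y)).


Substitute g(y) into f:
f(g(y)) = -3*(y^2 + 3y)^2 + (-4)*(y^2 + 3y) + (-1)
(y^2 + 3y)^2 = y^4 + 6y^3 + 9y^2
Expand and combine: -3y^4 - 18y^3 - 31y^2 - 12y - 1


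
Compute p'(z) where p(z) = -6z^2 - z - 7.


Apply the power rule term by term:
  d/dz(-6z^2) = -12z
  d/dz(-z) = -1
  d/dz(-7) = 0
p'(z) = -12z - 1


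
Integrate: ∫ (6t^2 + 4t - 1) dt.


Reverse power rule on each term:
  ∫ 6t^2 dt = 2t^3
  ∫ 4t dt = 2t^2
  ∫ -1 dt = -t
F(t) = 2t^3 + 2t^2 - t + C


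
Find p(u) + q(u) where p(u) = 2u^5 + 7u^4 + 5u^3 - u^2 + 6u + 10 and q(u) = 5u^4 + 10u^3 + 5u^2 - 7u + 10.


Align terms by degree and add:
  2u^5 + 7u^4 + 5u^3 - u^2 + 6u + 10
+ 5u^4 + 10u^3 + 5u^2 - 7u + 10
= 2u^5 + 12u^4 + 15u^3 + 4u^2 - u + 20


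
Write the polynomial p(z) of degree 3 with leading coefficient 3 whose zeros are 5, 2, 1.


p(z) = 3(z - 5)(z - 2)(z - 1)
Expand: 3z^3 - 24z^2 + 51z - 30


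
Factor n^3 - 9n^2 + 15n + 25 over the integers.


Try integer roots (divisors of 25). n=5: p(5)=0.
Divide out (n - 5): quotient is n^2 - 4n - 5.
Factor the quadratic: (n - 5)(n + 1)
Result: (n - 5)(n - 5)(n + 1)


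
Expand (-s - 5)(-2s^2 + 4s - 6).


Distribute each term of the first polynomial:
  (-s)(-2s^2 + 4s - 6) = 2s^3 - 4s^2 + 6s
  (-5)(-2s^2 + 4s - 6) = 10s^2 - 20s + 30
Sum: 2s^3 + 6s^2 - 14s + 30


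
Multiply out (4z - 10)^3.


Expand (4z - 10)^3 by repeated multiplication:
  (4z - 10)^2 = 16z^2 - 80z + 100
= 64z^3 - 480z^2 + 1200z - 1000


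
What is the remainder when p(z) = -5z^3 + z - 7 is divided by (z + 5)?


By the Remainder Theorem, the remainder equals p(-5):
  -5*(-5)^3 = 625
  0*(-5)^2 = 0
  1*(-5)^1 = -5
  constant: -7
Sum: 625 + 0 - 5 - 7 = 613


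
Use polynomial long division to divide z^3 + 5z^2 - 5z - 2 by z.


(z^3 + 5z^2 - 5z - 2) / (z)
Step 1: z^2 * (z) = z^3; subtract.
Step 2: 5z * (z) = 5z^2; subtract.
Step 3: -5 * (z) = -5z; subtract.
Quotient: z^2 + 5z - 5, Remainder: -2


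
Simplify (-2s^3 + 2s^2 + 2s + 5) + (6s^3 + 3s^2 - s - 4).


Align terms by degree and add:
  -2s^3 + 2s^2 + 2s + 5
+ 6s^3 + 3s^2 - s - 4
= 4s^3 + 5s^2 + s + 1


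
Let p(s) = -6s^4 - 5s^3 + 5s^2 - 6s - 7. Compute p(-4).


Using direct substitution:
  -6 * (-4)^4 = -1536
  -5 * (-4)^3 = 320
  5 * (-4)^2 = 80
  -6 * (-4)^1 = 24
  constant: -7
Sum = -1536 + 320 + 80 + 24 - 7 = -1119


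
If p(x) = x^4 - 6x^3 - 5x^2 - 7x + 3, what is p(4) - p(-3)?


p(4) = -233
p(-3) = 222
p(4) - p(-3) = -233 - 222 = -455


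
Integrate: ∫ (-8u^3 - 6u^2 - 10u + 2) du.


Reverse power rule on each term:
  ∫ -8u^3 du = -2u^4
  ∫ -6u^2 du = -2u^3
  ∫ -10u du = -5u^2
  ∫ 2 du = 2u
F(u) = -2u^4 - 2u^3 - 5u^2 + 2u + C


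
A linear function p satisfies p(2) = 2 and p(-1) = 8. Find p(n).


p(n) = mn + b. Using p(2)=2, p(-1)=8:
m = (2 - 8)/(2 + 1) = -6/3 = -2
b = 2 - m*(2) = 2 + 4 = 6
p(n) = -2n + 6


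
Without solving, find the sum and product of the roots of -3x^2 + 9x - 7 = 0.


For ax^2+bx+c=0: sum = -b/a, product = c/a.
a=-3, b=9, c=-7
Sum = -(9)/-3 = 3
Product = (-7)/-3 = 7/3


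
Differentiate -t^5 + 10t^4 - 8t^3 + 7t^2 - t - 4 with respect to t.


Apply the power rule term by term:
  d/dt(-t^5) = -5t^4
  d/dt(10t^4) = 40t^3
  d/dt(-8t^3) = -24t^2
  d/dt(7t^2) = 14t
  d/dt(-t) = -1
  d/dt(-4) = 0
p'(t) = -5t^4 + 40t^3 - 24t^2 + 14t - 1


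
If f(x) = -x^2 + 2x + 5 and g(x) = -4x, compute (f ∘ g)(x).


Substitute g(x) into f:
f(g(x)) = -1*(-4x)^2 + 2*(-4x) + 5
(-4x)^2 = 16x^2
Expand and combine: -16x^2 - 8x + 5


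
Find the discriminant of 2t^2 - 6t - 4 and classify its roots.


D = b^2 - 4ac = (-6)^2 - 4(2)(-4) = 36 + 32 = 68
Since D > 0: two distinct irrational roots


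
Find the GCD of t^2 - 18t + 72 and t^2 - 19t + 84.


Factor each:
  t^2 - 18t + 72 = (t - 12)(t - 6)
  t^2 - 19t + 84 = (t - 12)(t - 7)
Common monic factor: t - 12


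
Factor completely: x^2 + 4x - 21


Roots satisfy r1 + r2 = -b/a = -4 and r1*r2 = c/a = -21.
So r1 = -7, r2 = 3.
x^2 + 4x - 21 = (x - r1)(x - r2) = (x + 7)(x - 3)


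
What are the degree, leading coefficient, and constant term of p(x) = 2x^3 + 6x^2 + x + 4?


Highest power of x is 3, with coefficient 2. Constant term is 4.
Degree = 3, leading coefficient = 2, constant term = 4


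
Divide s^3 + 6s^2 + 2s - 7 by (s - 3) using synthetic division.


Synthetic division with c = 3. Coefficients: 1, 6, 2, -7
Bring down 1.
  1 * 3 = 3; 3 + 6 = 9
  9 * 3 = 27; 27 + 2 = 29
  29 * 3 = 87; 87 - 7 = 80
Quotient: s^2 + 9s + 29, Remainder: 80


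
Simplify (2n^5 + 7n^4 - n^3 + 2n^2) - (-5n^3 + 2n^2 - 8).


Distribute the minus sign:
  (2n^5 + 7n^4 - n^3 + 2n^2)
- (-5n^3 + 2n^2 - 8)
Negate second polynomial: 5n^3 - 2n^2 + 8
Add: 2n^5 + 7n^4 + 4n^3 + 8


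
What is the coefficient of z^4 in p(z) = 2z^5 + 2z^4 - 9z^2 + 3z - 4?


Read off the coefficient of z^4: 2
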